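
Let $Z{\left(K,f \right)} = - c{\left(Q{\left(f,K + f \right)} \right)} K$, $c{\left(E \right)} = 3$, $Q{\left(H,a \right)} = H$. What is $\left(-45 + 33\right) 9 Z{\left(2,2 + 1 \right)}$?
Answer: $648$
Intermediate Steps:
$Z{\left(K,f \right)} = - 3 K$ ($Z{\left(K,f \right)} = \left(-1\right) 3 K = - 3 K$)
$\left(-45 + 33\right) 9 Z{\left(2,2 + 1 \right)} = \left(-45 + 33\right) 9 \left(\left(-3\right) 2\right) = - 12 \cdot 9 \left(-6\right) = \left(-12\right) \left(-54\right) = 648$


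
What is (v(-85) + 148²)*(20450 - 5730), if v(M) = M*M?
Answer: 428778880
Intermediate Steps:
v(M) = M²
(v(-85) + 148²)*(20450 - 5730) = ((-85)² + 148²)*(20450 - 5730) = (7225 + 21904)*14720 = 29129*14720 = 428778880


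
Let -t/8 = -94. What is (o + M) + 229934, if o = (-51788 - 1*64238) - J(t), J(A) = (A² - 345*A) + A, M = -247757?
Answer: -440665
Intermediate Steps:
t = 752 (t = -8*(-94) = 752)
J(A) = A² - 344*A
o = -422842 (o = (-51788 - 1*64238) - 752*(-344 + 752) = (-51788 - 64238) - 752*408 = -116026 - 1*306816 = -116026 - 306816 = -422842)
(o + M) + 229934 = (-422842 - 247757) + 229934 = -670599 + 229934 = -440665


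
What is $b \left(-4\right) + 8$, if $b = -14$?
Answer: $64$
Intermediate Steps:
$b \left(-4\right) + 8 = \left(-14\right) \left(-4\right) + 8 = 56 + 8 = 64$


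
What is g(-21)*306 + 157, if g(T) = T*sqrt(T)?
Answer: 157 - 6426*I*sqrt(21) ≈ 157.0 - 29448.0*I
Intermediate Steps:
g(T) = T**(3/2)
g(-21)*306 + 157 = (-21)**(3/2)*306 + 157 = -21*I*sqrt(21)*306 + 157 = -6426*I*sqrt(21) + 157 = 157 - 6426*I*sqrt(21)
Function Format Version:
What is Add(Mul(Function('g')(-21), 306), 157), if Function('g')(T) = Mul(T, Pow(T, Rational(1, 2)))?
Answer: Add(157, Mul(-6426, I, Pow(21, Rational(1, 2)))) ≈ Add(157.00, Mul(-29448., I))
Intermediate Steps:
Function('g')(T) = Pow(T, Rational(3, 2))
Add(Mul(Function('g')(-21), 306), 157) = Add(Mul(Pow(-21, Rational(3, 2)), 306), 157) = Add(Mul(Mul(-21, I, Pow(21, Rational(1, 2))), 306), 157) = Add(Mul(-6426, I, Pow(21, Rational(1, 2))), 157) = Add(157, Mul(-6426, I, Pow(21, Rational(1, 2))))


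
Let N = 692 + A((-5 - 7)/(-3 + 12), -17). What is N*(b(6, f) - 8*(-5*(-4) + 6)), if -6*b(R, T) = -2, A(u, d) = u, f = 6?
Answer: -1290856/9 ≈ -1.4343e+5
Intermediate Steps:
b(R, T) = ⅓ (b(R, T) = -⅙*(-2) = ⅓)
N = 2072/3 (N = 692 + (-5 - 7)/(-3 + 12) = 692 - 12/9 = 692 - 12*⅑ = 692 - 4/3 = 2072/3 ≈ 690.67)
N*(b(6, f) - 8*(-5*(-4) + 6)) = 2072*(⅓ - 8*(-5*(-4) + 6))/3 = 2072*(⅓ - 8*(20 + 6))/3 = 2072*(⅓ - 8*26)/3 = 2072*(⅓ - 208)/3 = (2072/3)*(-623/3) = -1290856/9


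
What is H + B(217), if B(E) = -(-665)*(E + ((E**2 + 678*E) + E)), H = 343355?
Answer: 129784940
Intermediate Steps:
B(E) = 665*E**2 + 452200*E (B(E) = -(-665)*(E + (E**2 + 679*E)) = -(-665)*(E**2 + 680*E) = -(-452200*E - 665*E**2) = 665*E**2 + 452200*E)
H + B(217) = 343355 + 665*217*(680 + 217) = 343355 + 665*217*897 = 343355 + 129441585 = 129784940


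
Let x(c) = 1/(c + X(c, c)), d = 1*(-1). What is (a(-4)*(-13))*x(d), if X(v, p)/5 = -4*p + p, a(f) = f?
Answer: 26/7 ≈ 3.7143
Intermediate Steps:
X(v, p) = -15*p (X(v, p) = 5*(-4*p + p) = 5*(-3*p) = -15*p)
d = -1
x(c) = -1/(14*c) (x(c) = 1/(c - 15*c) = 1/(-14*c) = -1/(14*c))
(a(-4)*(-13))*x(d) = (-4*(-13))*(-1/14/(-1)) = 52*(-1/14*(-1)) = 52*(1/14) = 26/7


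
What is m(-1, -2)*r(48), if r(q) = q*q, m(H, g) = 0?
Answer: 0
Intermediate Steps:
r(q) = q²
m(-1, -2)*r(48) = 0*48² = 0*2304 = 0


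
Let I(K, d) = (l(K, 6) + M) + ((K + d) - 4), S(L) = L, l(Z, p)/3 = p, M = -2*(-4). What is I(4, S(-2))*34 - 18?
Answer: 798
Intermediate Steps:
M = 8
l(Z, p) = 3*p
I(K, d) = 22 + K + d (I(K, d) = (3*6 + 8) + ((K + d) - 4) = (18 + 8) + (-4 + K + d) = 26 + (-4 + K + d) = 22 + K + d)
I(4, S(-2))*34 - 18 = (22 + 4 - 2)*34 - 18 = 24*34 - 18 = 816 - 18 = 798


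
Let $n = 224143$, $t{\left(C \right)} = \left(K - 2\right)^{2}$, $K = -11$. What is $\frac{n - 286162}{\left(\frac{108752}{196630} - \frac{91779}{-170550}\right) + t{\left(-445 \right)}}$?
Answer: $- \frac{9903916441350}{27162146747} \approx -364.62$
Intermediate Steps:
$t{\left(C \right)} = 169$ ($t{\left(C \right)} = \left(-11 - 2\right)^{2} = \left(-13\right)^{2} = 169$)
$\frac{n - 286162}{\left(\frac{108752}{196630} - \frac{91779}{-170550}\right) + t{\left(-445 \right)}} = \frac{224143 - 286162}{\left(\frac{108752}{196630} - \frac{91779}{-170550}\right) + 169} = - \frac{62019}{\left(108752 \cdot \frac{1}{196630} - - \frac{30593}{56850}\right) + 169} = - \frac{62019}{\left(\frac{7768}{14045} + \frac{30593}{56850}\right) + 169} = - \frac{62019}{\frac{174257897}{159691650} + 169} = - \frac{62019}{\frac{27162146747}{159691650}} = \left(-62019\right) \frac{159691650}{27162146747} = - \frac{9903916441350}{27162146747}$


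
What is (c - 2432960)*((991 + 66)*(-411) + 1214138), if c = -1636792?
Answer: -3173230401672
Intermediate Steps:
(c - 2432960)*((991 + 66)*(-411) + 1214138) = (-1636792 - 2432960)*((991 + 66)*(-411) + 1214138) = -4069752*(1057*(-411) + 1214138) = -4069752*(-434427 + 1214138) = -4069752*779711 = -3173230401672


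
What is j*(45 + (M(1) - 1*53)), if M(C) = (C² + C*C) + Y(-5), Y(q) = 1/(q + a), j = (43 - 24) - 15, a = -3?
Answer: -49/2 ≈ -24.500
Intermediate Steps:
j = 4 (j = 19 - 15 = 4)
Y(q) = 1/(-3 + q) (Y(q) = 1/(q - 3) = 1/(-3 + q))
M(C) = -⅛ + 2*C² (M(C) = (C² + C*C) + 1/(-3 - 5) = (C² + C²) + 1/(-8) = 2*C² - ⅛ = -⅛ + 2*C²)
j*(45 + (M(1) - 1*53)) = 4*(45 + ((-⅛ + 2*1²) - 1*53)) = 4*(45 + ((-⅛ + 2*1) - 53)) = 4*(45 + ((-⅛ + 2) - 53)) = 4*(45 + (15/8 - 53)) = 4*(45 - 409/8) = 4*(-49/8) = -49/2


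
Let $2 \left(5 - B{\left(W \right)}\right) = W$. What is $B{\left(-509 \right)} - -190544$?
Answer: $\frac{381607}{2} \approx 1.908 \cdot 10^{5}$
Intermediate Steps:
$B{\left(W \right)} = 5 - \frac{W}{2}$
$B{\left(-509 \right)} - -190544 = \left(5 - - \frac{509}{2}\right) - -190544 = \left(5 + \frac{509}{2}\right) + 190544 = \frac{519}{2} + 190544 = \frac{381607}{2}$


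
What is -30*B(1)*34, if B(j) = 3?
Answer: -3060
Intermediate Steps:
-30*B(1)*34 = -30*3*34 = -90*34 = -3060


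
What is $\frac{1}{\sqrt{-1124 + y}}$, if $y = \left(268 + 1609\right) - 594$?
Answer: $\frac{\sqrt{159}}{159} \approx 0.079305$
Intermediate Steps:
$y = 1283$ ($y = 1877 - 594 = 1283$)
$\frac{1}{\sqrt{-1124 + y}} = \frac{1}{\sqrt{-1124 + 1283}} = \frac{1}{\sqrt{159}} = \frac{\sqrt{159}}{159}$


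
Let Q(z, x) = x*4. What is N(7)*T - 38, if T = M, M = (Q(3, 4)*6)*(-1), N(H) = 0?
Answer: -38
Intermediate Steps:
Q(z, x) = 4*x
M = -96 (M = ((4*4)*6)*(-1) = (16*6)*(-1) = 96*(-1) = -96)
T = -96
N(7)*T - 38 = 0*(-96) - 38 = 0 - 38 = -38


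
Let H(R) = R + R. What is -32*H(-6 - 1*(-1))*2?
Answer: 640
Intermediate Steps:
H(R) = 2*R
-32*H(-6 - 1*(-1))*2 = -64*(-6 - 1*(-1))*2 = -64*(-6 + 1)*2 = -64*(-5)*2 = -32*(-10)*2 = 320*2 = 640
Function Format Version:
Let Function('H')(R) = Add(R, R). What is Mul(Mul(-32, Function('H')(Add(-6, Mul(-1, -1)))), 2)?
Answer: 640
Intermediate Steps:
Function('H')(R) = Mul(2, R)
Mul(Mul(-32, Function('H')(Add(-6, Mul(-1, -1)))), 2) = Mul(Mul(-32, Mul(2, Add(-6, Mul(-1, -1)))), 2) = Mul(Mul(-32, Mul(2, Add(-6, 1))), 2) = Mul(Mul(-32, Mul(2, -5)), 2) = Mul(Mul(-32, -10), 2) = Mul(320, 2) = 640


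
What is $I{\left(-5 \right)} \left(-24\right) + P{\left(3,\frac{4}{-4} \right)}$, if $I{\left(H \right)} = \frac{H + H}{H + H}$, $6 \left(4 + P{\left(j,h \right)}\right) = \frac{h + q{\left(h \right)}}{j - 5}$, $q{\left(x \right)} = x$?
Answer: $- \frac{167}{6} \approx -27.833$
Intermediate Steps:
$P{\left(j,h \right)} = -4 + \frac{h}{3 \left(-5 + j\right)}$ ($P{\left(j,h \right)} = -4 + \frac{\left(h + h\right) \frac{1}{j - 5}}{6} = -4 + \frac{2 h \frac{1}{-5 + j}}{6} = -4 + \frac{h}{3 \left(-5 + j\right)}$)
$I{\left(H \right)} = 1$ ($I{\left(H \right)} = \frac{2 H}{2 H} = 2 H \frac{1}{2 H} = 1$)
$I{\left(-5 \right)} \left(-24\right) + P{\left(3,\frac{4}{-4} \right)} = 1 \left(-24\right) + \frac{60 + \frac{4}{-4} - 36}{3 \left(-5 + 3\right)} = -24 + \frac{60 + 4 \left(- \frac{1}{4}\right) - 36}{3 \left(-2\right)} = -24 + \frac{1}{3} \left(- \frac{1}{2}\right) \left(60 - 1 - 36\right) = -24 + \frac{1}{3} \left(- \frac{1}{2}\right) 23 = -24 - \frac{23}{6} = - \frac{167}{6}$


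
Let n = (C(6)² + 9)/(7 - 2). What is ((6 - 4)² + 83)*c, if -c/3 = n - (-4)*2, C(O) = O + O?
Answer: -50373/5 ≈ -10075.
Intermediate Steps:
C(O) = 2*O
n = 153/5 (n = ((2*6)² + 9)/(7 - 2) = (12² + 9)/5 = (144 + 9)*(⅕) = 153*(⅕) = 153/5 ≈ 30.600)
c = -579/5 (c = -3*(153/5 - (-4)*2) = -3*(153/5 - 1*(-8)) = -3*(153/5 + 8) = -3*193/5 = -579/5 ≈ -115.80)
((6 - 4)² + 83)*c = ((6 - 4)² + 83)*(-579/5) = (2² + 83)*(-579/5) = (4 + 83)*(-579/5) = 87*(-579/5) = -50373/5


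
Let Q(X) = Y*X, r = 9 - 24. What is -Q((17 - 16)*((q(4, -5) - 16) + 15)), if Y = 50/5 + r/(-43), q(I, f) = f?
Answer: 2670/43 ≈ 62.093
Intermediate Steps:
r = -15
Y = 445/43 (Y = 50/5 - 15/(-43) = 50*(⅕) - 15*(-1/43) = 10 + 15/43 = 445/43 ≈ 10.349)
Q(X) = 445*X/43
-Q((17 - 16)*((q(4, -5) - 16) + 15)) = -445*(17 - 16)*((-5 - 16) + 15)/43 = -445*1*(-21 + 15)/43 = -445*1*(-6)/43 = -445*(-6)/43 = -1*(-2670/43) = 2670/43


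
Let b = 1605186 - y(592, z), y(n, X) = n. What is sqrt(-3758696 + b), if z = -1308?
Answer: I*sqrt(2154102) ≈ 1467.7*I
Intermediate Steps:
b = 1604594 (b = 1605186 - 1*592 = 1605186 - 592 = 1604594)
sqrt(-3758696 + b) = sqrt(-3758696 + 1604594) = sqrt(-2154102) = I*sqrt(2154102)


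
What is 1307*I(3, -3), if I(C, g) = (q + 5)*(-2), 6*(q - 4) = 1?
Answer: -71885/3 ≈ -23962.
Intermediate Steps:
q = 25/6 (q = 4 + (⅙)*1 = 4 + ⅙ = 25/6 ≈ 4.1667)
I(C, g) = -55/3 (I(C, g) = (25/6 + 5)*(-2) = (55/6)*(-2) = -55/3)
1307*I(3, -3) = 1307*(-55/3) = -71885/3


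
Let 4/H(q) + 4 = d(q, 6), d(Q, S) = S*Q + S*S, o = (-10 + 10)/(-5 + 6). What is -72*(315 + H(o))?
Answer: -22689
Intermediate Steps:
o = 0 (o = 0/1 = 0*1 = 0)
d(Q, S) = S**2 + Q*S (d(Q, S) = Q*S + S**2 = S**2 + Q*S)
H(q) = 4/(32 + 6*q) (H(q) = 4/(-4 + 6*(q + 6)) = 4/(-4 + 6*(6 + q)) = 4/(-4 + (36 + 6*q)) = 4/(32 + 6*q))
-72*(315 + H(o)) = -72*(315 + 2/(16 + 3*0)) = -72*(315 + 2/(16 + 0)) = -72*(315 + 2/16) = -72*(315 + 2*(1/16)) = -72*(315 + 1/8) = -72*2521/8 = -22689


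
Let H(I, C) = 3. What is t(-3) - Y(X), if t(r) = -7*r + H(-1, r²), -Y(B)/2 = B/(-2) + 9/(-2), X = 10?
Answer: 5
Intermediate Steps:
Y(B) = 9 + B (Y(B) = -2*(B/(-2) + 9/(-2)) = -2*(B*(-½) + 9*(-½)) = -2*(-B/2 - 9/2) = -2*(-9/2 - B/2) = 9 + B)
t(r) = 3 - 7*r (t(r) = -7*r + 3 = 3 - 7*r)
t(-3) - Y(X) = (3 - 7*(-3)) - (9 + 10) = (3 + 21) - 1*19 = 24 - 19 = 5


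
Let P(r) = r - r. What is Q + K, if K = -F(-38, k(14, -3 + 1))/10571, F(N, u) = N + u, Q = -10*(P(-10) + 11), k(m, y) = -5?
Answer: -1162767/10571 ≈ -110.00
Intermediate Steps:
P(r) = 0
Q = -110 (Q = -10*(0 + 11) = -10*11 = -110)
K = 43/10571 (K = -(-38 - 5)/10571 = -(-43)/10571 = -1*(-43/10571) = 43/10571 ≈ 0.0040677)
Q + K = -110 + 43/10571 = -1162767/10571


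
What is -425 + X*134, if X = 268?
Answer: 35487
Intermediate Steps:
-425 + X*134 = -425 + 268*134 = -425 + 35912 = 35487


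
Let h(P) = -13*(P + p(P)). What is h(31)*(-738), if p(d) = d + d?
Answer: 892242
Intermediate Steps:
p(d) = 2*d
h(P) = -39*P (h(P) = -13*(P + 2*P) = -39*P)
h(31)*(-738) = -39*31*(-738) = -1209*(-738) = 892242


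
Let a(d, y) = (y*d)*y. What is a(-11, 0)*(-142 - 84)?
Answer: 0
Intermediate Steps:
a(d, y) = d*y² (a(d, y) = (d*y)*y = d*y²)
a(-11, 0)*(-142 - 84) = (-11*0²)*(-142 - 84) = -11*0*(-226) = 0*(-226) = 0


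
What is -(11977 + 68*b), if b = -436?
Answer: 17671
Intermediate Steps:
-(11977 + 68*b) = -(11977 + 68*(-436)) = -(11977 - 29648) = -1*(-17671) = 17671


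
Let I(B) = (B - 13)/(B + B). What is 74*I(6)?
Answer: -259/6 ≈ -43.167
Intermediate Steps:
I(B) = (-13 + B)/(2*B) (I(B) = (-13 + B)/((2*B)) = (-13 + B)*(1/(2*B)) = (-13 + B)/(2*B))
74*I(6) = 74*((½)*(-13 + 6)/6) = 74*((½)*(⅙)*(-7)) = 74*(-7/12) = -259/6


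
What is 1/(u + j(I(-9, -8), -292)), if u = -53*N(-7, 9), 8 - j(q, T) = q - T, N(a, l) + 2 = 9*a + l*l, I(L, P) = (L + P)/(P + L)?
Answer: -1/1133 ≈ -0.00088261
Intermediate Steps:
I(L, P) = 1 (I(L, P) = (L + P)/(L + P) = 1)
N(a, l) = -2 + l**2 + 9*a (N(a, l) = -2 + (9*a + l*l) = -2 + (9*a + l**2) = -2 + (l**2 + 9*a) = -2 + l**2 + 9*a)
j(q, T) = 8 + T - q (j(q, T) = 8 - (q - T) = 8 + (T - q) = 8 + T - q)
u = -848 (u = -53*(-2 + 9**2 + 9*(-7)) = -53*(-2 + 81 - 63) = -53*16 = -848)
1/(u + j(I(-9, -8), -292)) = 1/(-848 + (8 - 292 - 1*1)) = 1/(-848 + (8 - 292 - 1)) = 1/(-848 - 285) = 1/(-1133) = -1/1133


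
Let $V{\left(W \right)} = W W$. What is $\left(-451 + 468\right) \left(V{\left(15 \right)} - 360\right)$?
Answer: $-2295$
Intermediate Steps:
$V{\left(W \right)} = W^{2}$
$\left(-451 + 468\right) \left(V{\left(15 \right)} - 360\right) = \left(-451 + 468\right) \left(15^{2} - 360\right) = 17 \left(225 - 360\right) = 17 \left(-135\right) = -2295$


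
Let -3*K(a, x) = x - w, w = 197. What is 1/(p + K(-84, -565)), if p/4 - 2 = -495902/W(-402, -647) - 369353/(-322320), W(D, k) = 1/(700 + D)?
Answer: -80580/47632040045407 ≈ -1.6917e-9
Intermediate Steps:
K(a, x) = 197/3 - x/3 (K(a, x) = -(x - 1*197)/3 = -(x - 197)/3 = -(-197 + x)/3 = 197/3 - x/3)
p = -47632060512727/80580 (p = 8 + 4*(-495902/(1/(700 - 402)) - 369353/(-322320)) = 8 + 4*(-495902/(1/298) - 369353*(-1/322320)) = 8 + 4*(-495902/1/298 + 369353/322320) = 8 + 4*(-495902*298 + 369353/322320) = 8 + 4*(-147778796 + 369353/322320) = 8 + 4*(-47632061157367/322320) = 8 - 47632061157367/80580 = -47632060512727/80580 ≈ -5.9112e+8)
1/(p + K(-84, -565)) = 1/(-47632060512727/80580 + (197/3 - ⅓*(-565))) = 1/(-47632060512727/80580 + (197/3 + 565/3)) = 1/(-47632060512727/80580 + 254) = 1/(-47632040045407/80580) = -80580/47632040045407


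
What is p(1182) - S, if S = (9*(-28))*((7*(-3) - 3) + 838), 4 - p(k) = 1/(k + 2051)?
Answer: 663191755/3233 ≈ 2.0513e+5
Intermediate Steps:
p(k) = 4 - 1/(2051 + k) (p(k) = 4 - 1/(k + 2051) = 4 - 1/(2051 + k))
S = -205128 (S = -252*((-21 - 3) + 838) = -252*(-24 + 838) = -252*814 = -205128)
p(1182) - S = (8203 + 4*1182)/(2051 + 1182) - 1*(-205128) = (8203 + 4728)/3233 + 205128 = (1/3233)*12931 + 205128 = 12931/3233 + 205128 = 663191755/3233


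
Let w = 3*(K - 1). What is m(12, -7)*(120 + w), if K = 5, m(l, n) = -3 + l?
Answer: 1188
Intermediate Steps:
w = 12 (w = 3*(5 - 1) = 3*4 = 12)
m(12, -7)*(120 + w) = (-3 + 12)*(120 + 12) = 9*132 = 1188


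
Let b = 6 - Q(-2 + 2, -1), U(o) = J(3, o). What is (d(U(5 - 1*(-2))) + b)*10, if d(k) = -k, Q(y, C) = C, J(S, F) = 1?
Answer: 60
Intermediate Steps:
U(o) = 1
b = 7 (b = 6 - 1*(-1) = 6 + 1 = 7)
(d(U(5 - 1*(-2))) + b)*10 = (-1*1 + 7)*10 = (-1 + 7)*10 = 6*10 = 60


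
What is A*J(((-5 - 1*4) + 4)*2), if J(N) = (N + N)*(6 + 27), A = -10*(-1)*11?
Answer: -72600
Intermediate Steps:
A = 110 (A = 10*11 = 110)
J(N) = 66*N (J(N) = (2*N)*33 = 66*N)
A*J(((-5 - 1*4) + 4)*2) = 110*(66*(((-5 - 1*4) + 4)*2)) = 110*(66*(((-5 - 4) + 4)*2)) = 110*(66*((-9 + 4)*2)) = 110*(66*(-5*2)) = 110*(66*(-10)) = 110*(-660) = -72600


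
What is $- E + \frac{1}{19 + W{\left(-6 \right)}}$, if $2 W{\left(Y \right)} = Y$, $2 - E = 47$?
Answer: $\frac{721}{16} \approx 45.063$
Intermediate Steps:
$E = -45$ ($E = 2 - 47 = -45$)
$W{\left(Y \right)} = \frac{Y}{2}$
$- E + \frac{1}{19 + W{\left(-6 \right)}} = \left(-1\right) \left(-45\right) + \frac{1}{19 + \frac{1}{2} \left(-6\right)} = 45 + \frac{1}{19 - 3} = 45 + \frac{1}{16} = \frac{721}{16}$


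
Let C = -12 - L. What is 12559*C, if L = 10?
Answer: -276298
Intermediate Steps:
C = -22 (C = -12 - 1*10 = -12 - 10 = -22)
12559*C = 12559*(-22) = -276298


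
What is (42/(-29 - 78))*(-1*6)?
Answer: 252/107 ≈ 2.3551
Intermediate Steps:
(42/(-29 - 78))*(-1*6) = (42/(-107))*(-6) = (42*(-1/107))*(-6) = -42/107*(-6) = 252/107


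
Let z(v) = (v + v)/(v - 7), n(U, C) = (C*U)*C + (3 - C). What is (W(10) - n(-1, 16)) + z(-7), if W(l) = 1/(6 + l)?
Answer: 4321/16 ≈ 270.06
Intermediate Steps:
n(U, C) = 3 - C + U*C² (n(U, C) = U*C² + (3 - C) = 3 - C + U*C²)
z(v) = 2*v/(-7 + v) (z(v) = (2*v)/(-7 + v) = 2*v/(-7 + v))
(W(10) - n(-1, 16)) + z(-7) = (1/(6 + 10) - (3 - 1*16 - 1*16²)) + 2*(-7)/(-7 - 7) = (1/16 - (3 - 16 - 1*256)) + 2*(-7)/(-14) = (1/16 - (3 - 16 - 256)) + 2*(-7)*(-1/14) = (1/16 - 1*(-269)) + 1 = (1/16 + 269) + 1 = 4305/16 + 1 = 4321/16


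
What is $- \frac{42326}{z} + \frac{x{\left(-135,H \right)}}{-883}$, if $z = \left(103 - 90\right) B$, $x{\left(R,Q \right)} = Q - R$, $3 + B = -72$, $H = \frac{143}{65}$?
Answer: $\frac{37240088}{860925} \approx 43.256$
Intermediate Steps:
$H = \frac{11}{5}$ ($H = 143 \cdot \frac{1}{65} = \frac{11}{5} \approx 2.2$)
$B = -75$ ($B = -3 - 72 = -75$)
$z = -975$ ($z = \left(103 - 90\right) \left(-75\right) = 13 \left(-75\right) = -975$)
$- \frac{42326}{z} + \frac{x{\left(-135,H \right)}}{-883} = - \frac{42326}{-975} + \frac{\frac{11}{5} - -135}{-883} = \left(-42326\right) \left(- \frac{1}{975}\right) + \left(\frac{11}{5} + 135\right) \left(- \frac{1}{883}\right) = \frac{42326}{975} + \frac{686}{5} \left(- \frac{1}{883}\right) = \frac{42326}{975} - \frac{686}{4415} = \frac{37240088}{860925}$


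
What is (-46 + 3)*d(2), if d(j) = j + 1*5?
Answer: -301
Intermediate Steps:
d(j) = 5 + j (d(j) = j + 5 = 5 + j)
(-46 + 3)*d(2) = (-46 + 3)*(5 + 2) = -43*7 = -301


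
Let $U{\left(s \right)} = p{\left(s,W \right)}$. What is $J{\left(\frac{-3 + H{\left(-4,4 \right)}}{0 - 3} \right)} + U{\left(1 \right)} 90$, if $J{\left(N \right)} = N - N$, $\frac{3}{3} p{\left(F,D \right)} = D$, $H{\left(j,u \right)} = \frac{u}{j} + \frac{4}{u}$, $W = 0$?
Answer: $0$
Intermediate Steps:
$H{\left(j,u \right)} = \frac{4}{u} + \frac{u}{j}$
$p{\left(F,D \right)} = D$
$U{\left(s \right)} = 0$
$J{\left(N \right)} = 0$
$J{\left(\frac{-3 + H{\left(-4,4 \right)}}{0 - 3} \right)} + U{\left(1 \right)} 90 = 0 + 0 \cdot 90 = 0 + 0 = 0$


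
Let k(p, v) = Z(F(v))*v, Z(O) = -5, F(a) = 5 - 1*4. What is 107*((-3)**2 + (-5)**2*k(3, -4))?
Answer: 54463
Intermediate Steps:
F(a) = 1 (F(a) = 5 - 4 = 1)
k(p, v) = -5*v
107*((-3)**2 + (-5)**2*k(3, -4)) = 107*((-3)**2 + (-5)**2*(-5*(-4))) = 107*(9 + 25*20) = 107*(9 + 500) = 107*509 = 54463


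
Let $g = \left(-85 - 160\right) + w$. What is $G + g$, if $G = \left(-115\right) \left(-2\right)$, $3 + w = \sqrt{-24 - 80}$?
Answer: $-18 + 2 i \sqrt{26} \approx -18.0 + 10.198 i$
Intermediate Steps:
$w = -3 + 2 i \sqrt{26}$ ($w = -3 + \sqrt{-24 - 80} = -3 + \sqrt{-104} = -3 + 2 i \sqrt{26} \approx -3.0 + 10.198 i$)
$G = 230$
$g = -248 + 2 i \sqrt{26}$ ($g = \left(-85 - 160\right) - \left(3 - 2 i \sqrt{26}\right) = -245 - \left(3 - 2 i \sqrt{26}\right) = -248 + 2 i \sqrt{26} \approx -248.0 + 10.198 i$)
$G + g = 230 - \left(248 - 2 i \sqrt{26}\right) = -18 + 2 i \sqrt{26}$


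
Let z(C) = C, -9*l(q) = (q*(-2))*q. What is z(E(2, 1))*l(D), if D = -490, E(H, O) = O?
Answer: 480200/9 ≈ 53356.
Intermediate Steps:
l(q) = 2*q²/9 (l(q) = -q*(-2)*q/9 = -(-2*q)*q/9 = -(-2)*q²/9 = 2*q²/9)
z(E(2, 1))*l(D) = 1*((2/9)*(-490)²) = 1*((2/9)*240100) = 1*(480200/9) = 480200/9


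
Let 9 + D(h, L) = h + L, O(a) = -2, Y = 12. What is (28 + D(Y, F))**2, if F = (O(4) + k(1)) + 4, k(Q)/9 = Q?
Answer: 1764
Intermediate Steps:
k(Q) = 9*Q
F = 11 (F = (-2 + 9*1) + 4 = (-2 + 9) + 4 = 7 + 4 = 11)
D(h, L) = -9 + L + h (D(h, L) = -9 + (h + L) = -9 + (L + h) = -9 + L + h)
(28 + D(Y, F))**2 = (28 + (-9 + 11 + 12))**2 = (28 + 14)**2 = 42**2 = 1764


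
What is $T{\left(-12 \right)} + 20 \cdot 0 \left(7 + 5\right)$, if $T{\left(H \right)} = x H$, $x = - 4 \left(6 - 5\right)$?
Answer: $48$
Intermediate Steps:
$x = -4$ ($x = \left(-4\right) 1 = -4$)
$T{\left(H \right)} = - 4 H$
$T{\left(-12 \right)} + 20 \cdot 0 \left(7 + 5\right) = \left(-4\right) \left(-12\right) + 20 \cdot 0 \left(7 + 5\right) = 48 + 20 \cdot 0 \cdot 12 = 48 + 20 \cdot 0 = 48 + 0 = 48$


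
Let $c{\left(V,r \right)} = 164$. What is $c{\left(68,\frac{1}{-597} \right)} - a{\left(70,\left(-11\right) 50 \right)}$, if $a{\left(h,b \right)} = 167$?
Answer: $-3$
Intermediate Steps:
$c{\left(68,\frac{1}{-597} \right)} - a{\left(70,\left(-11\right) 50 \right)} = 164 - 167 = -3$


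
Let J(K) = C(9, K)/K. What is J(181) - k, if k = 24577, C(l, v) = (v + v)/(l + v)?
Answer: -2334814/95 ≈ -24577.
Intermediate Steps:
C(l, v) = 2*v/(l + v) (C(l, v) = (2*v)/(l + v) = 2*v/(l + v))
J(K) = 2/(9 + K) (J(K) = (2*K/(9 + K))/K = 2/(9 + K))
J(181) - k = 2/(9 + 181) - 1*24577 = 2/190 - 24577 = 2*(1/190) - 24577 = 1/95 - 24577 = -2334814/95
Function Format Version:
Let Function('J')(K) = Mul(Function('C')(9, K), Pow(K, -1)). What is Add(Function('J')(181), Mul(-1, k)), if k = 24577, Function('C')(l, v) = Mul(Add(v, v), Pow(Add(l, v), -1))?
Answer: Rational(-2334814, 95) ≈ -24577.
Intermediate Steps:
Function('C')(l, v) = Mul(2, v, Pow(Add(l, v), -1)) (Function('C')(l, v) = Mul(Mul(2, v), Pow(Add(l, v), -1)) = Mul(2, v, Pow(Add(l, v), -1)))
Function('J')(K) = Mul(2, Pow(Add(9, K), -1)) (Function('J')(K) = Mul(Mul(2, K, Pow(Add(9, K), -1)), Pow(K, -1)) = Mul(2, Pow(Add(9, K), -1)))
Add(Function('J')(181), Mul(-1, k)) = Add(Mul(2, Pow(Add(9, 181), -1)), Mul(-1, 24577)) = Add(Mul(2, Pow(190, -1)), -24577) = Add(Mul(2, Rational(1, 190)), -24577) = Add(Rational(1, 95), -24577) = Rational(-2334814, 95)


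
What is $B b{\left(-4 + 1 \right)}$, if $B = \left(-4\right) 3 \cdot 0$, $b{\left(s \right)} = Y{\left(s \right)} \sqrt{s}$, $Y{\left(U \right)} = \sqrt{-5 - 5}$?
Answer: $0$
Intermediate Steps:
$Y{\left(U \right)} = i \sqrt{10}$ ($Y{\left(U \right)} = \sqrt{-10} = i \sqrt{10}$)
$b{\left(s \right)} = i \sqrt{10} \sqrt{s}$
$B = 0$ ($B = \left(-12\right) 0 = 0$)
$B b{\left(-4 + 1 \right)} = 0 i \sqrt{10} \sqrt{-4 + 1} = 0 i \sqrt{10} \sqrt{-3} = 0 i \sqrt{10} i \sqrt{3} = 0 \left(- \sqrt{30}\right) = 0$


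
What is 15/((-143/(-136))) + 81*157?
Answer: 1820571/143 ≈ 12731.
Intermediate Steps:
15/((-143/(-136))) + 81*157 = 15/((-143*(-1/136))) + 12717 = 15/(143/136) + 12717 = 15*(136/143) + 12717 = 2040/143 + 12717 = 1820571/143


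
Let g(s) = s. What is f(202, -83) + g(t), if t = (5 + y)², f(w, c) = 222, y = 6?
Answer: 343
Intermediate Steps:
t = 121 (t = (5 + 6)² = 11² = 121)
f(202, -83) + g(t) = 222 + 121 = 343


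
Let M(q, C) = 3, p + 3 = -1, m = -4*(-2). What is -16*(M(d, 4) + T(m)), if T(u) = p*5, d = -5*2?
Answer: 272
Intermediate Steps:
m = 8
p = -4 (p = -3 - 1 = -4)
d = -10
T(u) = -20 (T(u) = -4*5 = -20)
-16*(M(d, 4) + T(m)) = -16*(3 - 20) = -16*(-17) = 272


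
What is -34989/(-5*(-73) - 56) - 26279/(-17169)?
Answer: -197535310/1768407 ≈ -111.70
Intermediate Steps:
-34989/(-5*(-73) - 56) - 26279/(-17169) = -34989/(365 - 56) - 26279*(-1/17169) = -34989/309 + 26279/17169 = -34989*1/309 + 26279/17169 = -11663/103 + 26279/17169 = -197535310/1768407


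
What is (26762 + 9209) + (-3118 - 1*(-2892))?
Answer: 35745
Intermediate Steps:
(26762 + 9209) + (-3118 - 1*(-2892)) = 35971 + (-3118 + 2892) = 35971 - 226 = 35745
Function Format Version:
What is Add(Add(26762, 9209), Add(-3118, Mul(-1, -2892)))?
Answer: 35745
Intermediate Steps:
Add(Add(26762, 9209), Add(-3118, Mul(-1, -2892))) = Add(35971, Add(-3118, 2892)) = Add(35971, -226) = 35745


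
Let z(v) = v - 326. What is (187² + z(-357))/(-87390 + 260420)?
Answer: 17143/86515 ≈ 0.19815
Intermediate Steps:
z(v) = -326 + v
(187² + z(-357))/(-87390 + 260420) = (187² + (-326 - 357))/(-87390 + 260420) = (34969 - 683)/173030 = 34286*(1/173030) = 17143/86515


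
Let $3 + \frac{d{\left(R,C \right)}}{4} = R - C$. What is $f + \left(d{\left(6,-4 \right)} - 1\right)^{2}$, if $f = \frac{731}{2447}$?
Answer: $\frac{1784594}{2447} \approx 729.3$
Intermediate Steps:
$d{\left(R,C \right)} = -12 - 4 C + 4 R$ ($d{\left(R,C \right)} = -12 + 4 \left(R - C\right) = -12 - \left(- 4 R + 4 C\right) = -12 - 4 C + 4 R$)
$f = \frac{731}{2447}$ ($f = 731 \cdot \frac{1}{2447} = \frac{731}{2447} \approx 0.29873$)
$f + \left(d{\left(6,-4 \right)} - 1\right)^{2} = \frac{731}{2447} + \left(\left(-12 - -16 + 4 \cdot 6\right) - 1\right)^{2} = \frac{731}{2447} + \left(\left(-12 + 16 + 24\right) - 1\right)^{2} = \frac{731}{2447} + \left(28 - 1\right)^{2} = \frac{731}{2447} + 27^{2} = \frac{731}{2447} + 729 = \frac{1784594}{2447}$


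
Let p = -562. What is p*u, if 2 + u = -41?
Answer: 24166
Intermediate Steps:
u = -43 (u = -2 - 41 = -43)
p*u = -562*(-43) = 24166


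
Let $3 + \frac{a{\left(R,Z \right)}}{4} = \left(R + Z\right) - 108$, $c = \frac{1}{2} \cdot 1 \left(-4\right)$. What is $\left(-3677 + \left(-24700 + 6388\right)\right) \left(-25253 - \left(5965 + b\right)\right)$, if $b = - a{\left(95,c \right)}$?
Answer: $688035810$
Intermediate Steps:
$c = -2$ ($c = \frac{1}{2} \cdot 1 \left(-4\right) = \frac{1}{2} \left(-4\right) = -2$)
$a{\left(R,Z \right)} = -444 + 4 R + 4 Z$ ($a{\left(R,Z \right)} = -12 + 4 \left(\left(R + Z\right) - 108\right) = -12 + 4 \left(-108 + R + Z\right) = -12 + \left(-432 + 4 R + 4 Z\right) = -444 + 4 R + 4 Z$)
$b = 72$ ($b = - (-444 + 4 \cdot 95 + 4 \left(-2\right)) = - (-444 + 380 - 8) = \left(-1\right) \left(-72\right) = 72$)
$\left(-3677 + \left(-24700 + 6388\right)\right) \left(-25253 - \left(5965 + b\right)\right) = \left(-3677 + \left(-24700 + 6388\right)\right) \left(-25253 - 6037\right) = \left(-3677 - 18312\right) \left(-25253 - 6037\right) = - 21989 \left(-25253 - 6037\right) = \left(-21989\right) \left(-31290\right) = 688035810$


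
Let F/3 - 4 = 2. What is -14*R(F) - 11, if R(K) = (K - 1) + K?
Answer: -501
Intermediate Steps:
F = 18 (F = 12 + 3*2 = 12 + 6 = 18)
R(K) = -1 + 2*K (R(K) = (-1 + K) + K = -1 + 2*K)
-14*R(F) - 11 = -14*(-1 + 2*18) - 11 = -14*(-1 + 36) - 11 = -14*35 - 11 = -490 - 11 = -501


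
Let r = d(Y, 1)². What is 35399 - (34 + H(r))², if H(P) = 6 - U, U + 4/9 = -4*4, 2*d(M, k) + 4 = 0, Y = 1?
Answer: 2609255/81 ≈ 32213.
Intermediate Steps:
d(M, k) = -2 (d(M, k) = -2 + (½)*0 = -2 + 0 = -2)
U = -148/9 (U = -4/9 - 4*4 = -4/9 - 16 = -148/9 ≈ -16.444)
r = 4 (r = (-2)² = 4)
H(P) = 202/9 (H(P) = 6 - 1*(-148/9) = 6 + 148/9 = 202/9)
35399 - (34 + H(r))² = 35399 - (34 + 202/9)² = 35399 - (508/9)² = 35399 - 1*258064/81 = 35399 - 258064/81 = 2609255/81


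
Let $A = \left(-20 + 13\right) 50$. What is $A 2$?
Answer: $-700$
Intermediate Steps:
$A = -350$ ($A = \left(-7\right) 50 = -350$)
$A 2 = \left(-350\right) 2 = -700$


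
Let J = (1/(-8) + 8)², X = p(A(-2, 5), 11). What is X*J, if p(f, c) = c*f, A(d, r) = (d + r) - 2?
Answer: 43659/64 ≈ 682.17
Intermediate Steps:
A(d, r) = -2 + d + r
X = 11 (X = 11*(-2 - 2 + 5) = 11*1 = 11)
J = 3969/64 (J = (-⅛ + 8)² = (63/8)² = 3969/64 ≈ 62.016)
X*J = 11*(3969/64) = 43659/64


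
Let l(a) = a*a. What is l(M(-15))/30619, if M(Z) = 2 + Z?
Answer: 169/30619 ≈ 0.0055194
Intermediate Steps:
l(a) = a²
l(M(-15))/30619 = (2 - 15)²/30619 = (-13)²*(1/30619) = 169*(1/30619) = 169/30619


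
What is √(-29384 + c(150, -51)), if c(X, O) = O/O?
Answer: I*√29383 ≈ 171.41*I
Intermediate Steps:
c(X, O) = 1
√(-29384 + c(150, -51)) = √(-29384 + 1) = √(-29383) = I*√29383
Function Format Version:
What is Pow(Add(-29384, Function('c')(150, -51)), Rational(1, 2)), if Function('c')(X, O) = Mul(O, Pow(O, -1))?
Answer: Mul(I, Pow(29383, Rational(1, 2))) ≈ Mul(171.41, I)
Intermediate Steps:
Function('c')(X, O) = 1
Pow(Add(-29384, Function('c')(150, -51)), Rational(1, 2)) = Pow(Add(-29384, 1), Rational(1, 2)) = Pow(-29383, Rational(1, 2)) = Mul(I, Pow(29383, Rational(1, 2)))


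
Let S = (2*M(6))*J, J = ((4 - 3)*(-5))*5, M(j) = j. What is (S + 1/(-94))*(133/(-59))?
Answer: 3750733/5546 ≈ 676.29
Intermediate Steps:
J = -25 (J = (1*(-5))*5 = -5*5 = -25)
S = -300 (S = (2*6)*(-25) = 12*(-25) = -300)
(S + 1/(-94))*(133/(-59)) = (-300 + 1/(-94))*(133/(-59)) = (-300 - 1/94)*(133*(-1/59)) = -28201/94*(-133/59) = 3750733/5546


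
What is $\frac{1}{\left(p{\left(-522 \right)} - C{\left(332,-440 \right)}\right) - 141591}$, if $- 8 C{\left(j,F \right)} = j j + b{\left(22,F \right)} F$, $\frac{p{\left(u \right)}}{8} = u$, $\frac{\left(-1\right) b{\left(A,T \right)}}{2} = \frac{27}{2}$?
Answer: $- \frac{1}{130504} \approx -7.6626 \cdot 10^{-6}$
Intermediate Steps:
$b{\left(A,T \right)} = -27$ ($b{\left(A,T \right)} = - 2 \cdot \frac{27}{2} = - 2 \cdot 27 \cdot \frac{1}{2} = \left(-2\right) \frac{27}{2} = -27$)
$p{\left(u \right)} = 8 u$
$C{\left(j,F \right)} = - \frac{j^{2}}{8} + \frac{27 F}{8}$ ($C{\left(j,F \right)} = - \frac{j j - 27 F}{8} = - \frac{j^{2} - 27 F}{8} = - \frac{j^{2}}{8} + \frac{27 F}{8}$)
$\frac{1}{\left(p{\left(-522 \right)} - C{\left(332,-440 \right)}\right) - 141591} = \frac{1}{\left(8 \left(-522\right) - \left(- \frac{332^{2}}{8} + \frac{27}{8} \left(-440\right)\right)\right) - 141591} = \frac{1}{\left(-4176 - \left(\left(- \frac{1}{8}\right) 110224 - 1485\right)\right) - 141591} = \frac{1}{\left(-4176 - \left(-13778 - 1485\right)\right) - 141591} = \frac{1}{\left(-4176 - -15263\right) - 141591} = \frac{1}{\left(-4176 + 15263\right) - 141591} = \frac{1}{11087 - 141591} = \frac{1}{-130504} = - \frac{1}{130504}$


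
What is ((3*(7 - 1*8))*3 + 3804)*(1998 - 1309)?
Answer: 2614755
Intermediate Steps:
((3*(7 - 1*8))*3 + 3804)*(1998 - 1309) = ((3*(7 - 8))*3 + 3804)*689 = ((3*(-1))*3 + 3804)*689 = (-3*3 + 3804)*689 = (-9 + 3804)*689 = 3795*689 = 2614755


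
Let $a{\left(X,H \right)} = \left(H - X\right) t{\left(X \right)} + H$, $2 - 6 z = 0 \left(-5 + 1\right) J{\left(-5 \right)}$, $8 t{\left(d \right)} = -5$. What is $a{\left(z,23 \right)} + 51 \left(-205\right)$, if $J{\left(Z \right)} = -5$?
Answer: $- \frac{62677}{6} \approx -10446.0$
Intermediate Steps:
$t{\left(d \right)} = - \frac{5}{8}$ ($t{\left(d \right)} = \frac{1}{8} \left(-5\right) = - \frac{5}{8}$)
$z = \frac{1}{3}$ ($z = \frac{1}{3} - \frac{0 \left(-5 + 1\right) \left(-5\right)}{6} = \frac{1}{3} - \frac{0 \left(-4\right) \left(-5\right)}{6} = \frac{1}{3} - \frac{0 \left(-5\right)}{6} = \frac{1}{3} - 0 = \frac{1}{3} + 0 = \frac{1}{3} \approx 0.33333$)
$a{\left(X,H \right)} = \frac{3 H}{8} + \frac{5 X}{8}$ ($a{\left(X,H \right)} = \left(H - X\right) \left(- \frac{5}{8}\right) + H = \left(- \frac{5 H}{8} + \frac{5 X}{8}\right) + H = \frac{3 H}{8} + \frac{5 X}{8}$)
$a{\left(z,23 \right)} + 51 \left(-205\right) = \left(\frac{3}{8} \cdot 23 + \frac{5}{8} \cdot \frac{1}{3}\right) + 51 \left(-205\right) = \left(\frac{69}{8} + \frac{5}{24}\right) - 10455 = \frac{53}{6} - 10455 = - \frac{62677}{6}$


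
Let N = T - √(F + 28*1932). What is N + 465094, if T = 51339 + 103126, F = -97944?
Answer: 619559 - 6*I*√1218 ≈ 6.1956e+5 - 209.4*I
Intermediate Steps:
T = 154465
N = 154465 - 6*I*√1218 (N = 154465 - √(-97944 + 28*1932) = 154465 - √(-97944 + 54096) = 154465 - √(-43848) = 154465 - 6*I*√1218 ≈ 1.5447e+5 - 209.4*I)
N + 465094 = (154465 - 6*I*√1218) + 465094 = 619559 - 6*I*√1218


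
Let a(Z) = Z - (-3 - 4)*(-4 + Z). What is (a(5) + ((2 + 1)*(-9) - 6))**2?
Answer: 441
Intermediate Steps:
a(Z) = -28 + 8*Z (a(Z) = Z - (-7)*(-4 + Z) = Z - (28 - 7*Z) = Z + (-28 + 7*Z) = -28 + 8*Z)
(a(5) + ((2 + 1)*(-9) - 6))**2 = ((-28 + 8*5) + ((2 + 1)*(-9) - 6))**2 = ((-28 + 40) + (3*(-9) - 6))**2 = (12 + (-27 - 6))**2 = (12 - 33)**2 = (-21)**2 = 441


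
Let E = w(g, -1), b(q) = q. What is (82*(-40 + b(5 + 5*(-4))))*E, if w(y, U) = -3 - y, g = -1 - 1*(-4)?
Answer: 27060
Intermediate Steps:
g = 3 (g = -1 + 4 = 3)
E = -6 (E = -3 - 1*3 = -3 - 3 = -6)
(82*(-40 + b(5 + 5*(-4))))*E = (82*(-40 + (5 + 5*(-4))))*(-6) = (82*(-40 + (5 - 20)))*(-6) = (82*(-40 - 15))*(-6) = (82*(-55))*(-6) = -4510*(-6) = 27060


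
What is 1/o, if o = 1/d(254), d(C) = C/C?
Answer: 1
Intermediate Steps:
d(C) = 1
o = 1 (o = 1/1 = 1)
1/o = 1/1 = 1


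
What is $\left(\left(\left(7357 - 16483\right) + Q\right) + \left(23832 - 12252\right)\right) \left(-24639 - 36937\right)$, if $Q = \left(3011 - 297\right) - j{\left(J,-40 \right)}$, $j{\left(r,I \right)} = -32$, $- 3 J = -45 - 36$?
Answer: $-320195200$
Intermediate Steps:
$J = 27$ ($J = - \frac{-45 - 36}{3} = \left(- \frac{1}{3}\right) \left(-81\right) = 27$)
$Q = 2746$ ($Q = \left(3011 - 297\right) - -32 = \left(3011 - 297\right) + 32 = 2714 + 32 = 2746$)
$\left(\left(\left(7357 - 16483\right) + Q\right) + \left(23832 - 12252\right)\right) \left(-24639 - 36937\right) = \left(\left(\left(7357 - 16483\right) + 2746\right) + \left(23832 - 12252\right)\right) \left(-24639 - 36937\right) = \left(\left(-9126 + 2746\right) + \left(23832 - 12252\right)\right) \left(-61576\right) = \left(-6380 + 11580\right) \left(-61576\right) = 5200 \left(-61576\right) = -320195200$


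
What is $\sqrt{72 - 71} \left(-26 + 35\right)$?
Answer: $9$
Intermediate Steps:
$\sqrt{72 - 71} \left(-26 + 35\right) = \sqrt{1} \cdot 9 = 1 \cdot 9 = 9$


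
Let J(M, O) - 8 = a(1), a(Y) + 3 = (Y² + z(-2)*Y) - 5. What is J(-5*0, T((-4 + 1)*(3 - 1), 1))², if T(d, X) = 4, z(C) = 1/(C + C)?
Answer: 9/16 ≈ 0.56250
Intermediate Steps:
z(C) = 1/(2*C)
a(Y) = -8 + Y² - Y/4 (a(Y) = -3 + ((Y² + ((½)/(-2))*Y) - 5) = -3 + ((Y² + ((½)*(-½))*Y) - 5) = -3 + ((Y² - Y/4) - 5) = -3 + (-5 + Y² - Y/4) = -8 + Y² - Y/4)
J(M, O) = ¾ (J(M, O) = 8 + (-8 + 1² - ¼*1) = 8 + (-8 + 1 - ¼) = 8 - 29/4 = ¾)
J(-5*0, T((-4 + 1)*(3 - 1), 1))² = (¾)² = 9/16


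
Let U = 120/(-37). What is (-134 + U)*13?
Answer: -66014/37 ≈ -1784.2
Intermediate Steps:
U = -120/37 (U = 120*(-1/37) = -120/37 ≈ -3.2432)
(-134 + U)*13 = (-134 - 120/37)*13 = -5078/37*13 = -66014/37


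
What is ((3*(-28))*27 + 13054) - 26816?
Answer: -16030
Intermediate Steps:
((3*(-28))*27 + 13054) - 26816 = (-84*27 + 13054) - 26816 = (-2268 + 13054) - 26816 = 10786 - 26816 = -16030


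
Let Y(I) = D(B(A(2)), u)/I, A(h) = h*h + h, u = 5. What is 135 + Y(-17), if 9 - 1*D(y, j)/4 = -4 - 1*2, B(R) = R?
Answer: 2235/17 ≈ 131.47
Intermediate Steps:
A(h) = h + h² (A(h) = h² + h = h + h²)
D(y, j) = 60 (D(y, j) = 36 - 4*(-4 - 1*2) = 36 - 4*(-4 - 2) = 36 - 4*(-6) = 36 + 24 = 60)
Y(I) = 60/I
135 + Y(-17) = 135 + 60/(-17) = 135 + 60*(-1/17) = 135 - 60/17 = 2235/17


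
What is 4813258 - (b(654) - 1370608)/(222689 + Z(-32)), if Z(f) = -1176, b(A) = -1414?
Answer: 1066200591376/221513 ≈ 4.8133e+6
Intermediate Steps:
4813258 - (b(654) - 1370608)/(222689 + Z(-32)) = 4813258 - (-1414 - 1370608)/(222689 - 1176) = 4813258 - (-1372022)/221513 = 4813258 - 1*(-1372022/221513) = 4813258 + 1372022/221513 = 1066200591376/221513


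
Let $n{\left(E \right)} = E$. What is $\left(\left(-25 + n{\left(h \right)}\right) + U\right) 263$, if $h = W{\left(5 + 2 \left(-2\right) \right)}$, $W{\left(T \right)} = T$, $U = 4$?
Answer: $-5260$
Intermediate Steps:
$h = 1$ ($h = 5 + 2 \left(-2\right) = 5 - 4 = 1$)
$\left(\left(-25 + n{\left(h \right)}\right) + U\right) 263 = \left(\left(-25 + 1\right) + 4\right) 263 = \left(-24 + 4\right) 263 = \left(-20\right) 263 = -5260$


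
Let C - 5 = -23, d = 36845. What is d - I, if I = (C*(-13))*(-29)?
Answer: 43631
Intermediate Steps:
C = -18 (C = 5 - 23 = -18)
I = -6786 (I = -18*(-13)*(-29) = 234*(-29) = -6786)
d - I = 36845 - 1*(-6786) = 36845 + 6786 = 43631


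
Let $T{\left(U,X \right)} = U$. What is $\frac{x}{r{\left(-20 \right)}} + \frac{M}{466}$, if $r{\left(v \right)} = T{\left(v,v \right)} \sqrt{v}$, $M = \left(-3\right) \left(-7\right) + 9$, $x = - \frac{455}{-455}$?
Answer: $\frac{15}{233} + \frac{i \sqrt{5}}{200} \approx 0.064378 + 0.01118 i$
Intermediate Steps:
$x = 1$ ($x = \left(-455\right) \left(- \frac{1}{455}\right) = 1$)
$M = 30$ ($M = 21 + 9 = 30$)
$r{\left(v \right)} = v^{\frac{3}{2}}$ ($r{\left(v \right)} = v \sqrt{v} = v^{\frac{3}{2}}$)
$\frac{x}{r{\left(-20 \right)}} + \frac{M}{466} = 1 \frac{1}{\left(-20\right)^{\frac{3}{2}}} + \frac{30}{466} = 1 \frac{1}{\left(-40\right) i \sqrt{5}} + 30 \cdot \frac{1}{466} = 1 \frac{i \sqrt{5}}{200} + \frac{15}{233} = \frac{i \sqrt{5}}{200} + \frac{15}{233} = \frac{15}{233} + \frac{i \sqrt{5}}{200}$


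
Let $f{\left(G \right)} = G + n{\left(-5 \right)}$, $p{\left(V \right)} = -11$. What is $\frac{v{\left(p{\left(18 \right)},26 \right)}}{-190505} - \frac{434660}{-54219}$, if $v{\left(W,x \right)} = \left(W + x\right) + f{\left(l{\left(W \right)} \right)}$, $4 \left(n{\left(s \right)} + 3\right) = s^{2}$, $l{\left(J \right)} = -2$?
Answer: $\frac{66243217793}{8263192476} \approx 8.0167$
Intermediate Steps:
$n{\left(s \right)} = -3 + \frac{s^{2}}{4}$
$f{\left(G \right)} = \frac{13}{4} + G$ ($f{\left(G \right)} = G - \left(3 - \frac{\left(-5\right)^{2}}{4}\right) = G + \left(-3 + \frac{1}{4} \cdot 25\right) = G + \left(-3 + \frac{25}{4}\right) = G + \frac{13}{4} = \frac{13}{4} + G$)
$v{\left(W,x \right)} = \frac{5}{4} + W + x$ ($v{\left(W,x \right)} = \left(W + x\right) + \left(\frac{13}{4} - 2\right) = \left(W + x\right) + \frac{5}{4} = \frac{5}{4} + W + x$)
$\frac{v{\left(p{\left(18 \right)},26 \right)}}{-190505} - \frac{434660}{-54219} = \frac{\frac{5}{4} - 11 + 26}{-190505} - \frac{434660}{-54219} = \frac{65}{4} \left(- \frac{1}{190505}\right) - - \frac{434660}{54219} = - \frac{13}{152404} + \frac{434660}{54219} = \frac{66243217793}{8263192476}$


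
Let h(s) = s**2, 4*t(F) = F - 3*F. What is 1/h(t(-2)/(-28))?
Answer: 784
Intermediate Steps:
t(F) = -F/2 (t(F) = (F - 3*F)/4 = (-2*F)/4 = -F/2)
1/h(t(-2)/(-28)) = 1/((-1/2*(-2)/(-28))**2) = 1/((1*(-1/28))**2) = 1/((-1/28)**2) = 1/(1/784) = 784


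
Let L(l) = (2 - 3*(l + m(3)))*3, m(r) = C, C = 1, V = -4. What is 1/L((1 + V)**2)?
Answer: -1/84 ≈ -0.011905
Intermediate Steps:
m(r) = 1
L(l) = -3 - 9*l (L(l) = (2 - 3*(l + 1))*3 = (2 - 3*(1 + l))*3 = (2 + (-3 - 3*l))*3 = (-1 - 3*l)*3 = -3 - 9*l)
1/L((1 + V)**2) = 1/(-3 - 9*(1 - 4)**2) = 1/(-3 - 9*(-3)**2) = 1/(-3 - 9*9) = 1/(-3 - 81) = 1/(-84) = -1/84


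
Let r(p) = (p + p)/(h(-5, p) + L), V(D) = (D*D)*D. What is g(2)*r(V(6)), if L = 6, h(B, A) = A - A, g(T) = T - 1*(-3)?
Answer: 360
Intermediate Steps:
g(T) = 3 + T (g(T) = T + 3 = 3 + T)
h(B, A) = 0
V(D) = D³ (V(D) = D²*D = D³)
r(p) = p/3 (r(p) = (p + p)/(0 + 6) = (2*p)/6 = (2*p)*(⅙) = p/3)
g(2)*r(V(6)) = (3 + 2)*((⅓)*6³) = 5*((⅓)*216) = 5*72 = 360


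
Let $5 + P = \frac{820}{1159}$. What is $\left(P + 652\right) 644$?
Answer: $\frac{483446292}{1159} \approx 4.1712 \cdot 10^{5}$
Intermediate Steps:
$P = - \frac{4975}{1159}$ ($P = -5 + \frac{820}{1159} = - \frac{4975}{1159} \approx -4.2925$)
$\left(P + 652\right) 644 = \left(- \frac{4975}{1159} + 652\right) 644 = \frac{750693}{1159} \cdot 644 = \frac{483446292}{1159}$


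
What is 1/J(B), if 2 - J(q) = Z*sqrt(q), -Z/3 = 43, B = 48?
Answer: -1/399382 + 129*sqrt(3)/199691 ≈ 0.0011164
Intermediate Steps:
Z = -129 (Z = -3*43 = -129)
J(q) = 2 + 129*sqrt(q) (J(q) = 2 - (-129)*sqrt(q) = 2 + 129*sqrt(q))
1/J(B) = 1/(2 + 129*sqrt(48)) = 1/(2 + 129*(4*sqrt(3))) = 1/(2 + 516*sqrt(3))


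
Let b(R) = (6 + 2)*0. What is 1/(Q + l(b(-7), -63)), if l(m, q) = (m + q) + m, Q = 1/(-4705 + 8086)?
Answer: -3381/213002 ≈ -0.015873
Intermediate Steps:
b(R) = 0 (b(R) = 8*0 = 0)
Q = 1/3381 ≈ 0.00029577
l(m, q) = q + 2*m
1/(Q + l(b(-7), -63)) = 1/(1/3381 + (-63 + 2*0)) = 1/(1/3381 + (-63 + 0)) = 1/(1/3381 - 63) = 1/(-213002/3381) = -3381/213002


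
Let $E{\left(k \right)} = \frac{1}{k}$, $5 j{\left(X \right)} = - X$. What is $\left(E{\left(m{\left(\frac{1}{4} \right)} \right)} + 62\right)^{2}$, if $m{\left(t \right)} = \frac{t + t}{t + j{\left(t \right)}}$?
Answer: $\frac{97344}{25} \approx 3893.8$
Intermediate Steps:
$j{\left(X \right)} = - \frac{X}{5}$ ($j{\left(X \right)} = \frac{\left(-1\right) X}{5} = - \frac{X}{5}$)
$m{\left(t \right)} = \frac{5}{2}$ ($m{\left(t \right)} = \frac{t + t}{t - \frac{t}{5}} = \frac{2 t}{\frac{4}{5} t} = 2 t \frac{5}{4 t} = \frac{5}{2}$)
$\left(E{\left(m{\left(\frac{1}{4} \right)} \right)} + 62\right)^{2} = \left(\frac{1}{\frac{5}{2}} + 62\right)^{2} = \left(\frac{2}{5} + 62\right)^{2} = \left(\frac{312}{5}\right)^{2} = \frac{97344}{25}$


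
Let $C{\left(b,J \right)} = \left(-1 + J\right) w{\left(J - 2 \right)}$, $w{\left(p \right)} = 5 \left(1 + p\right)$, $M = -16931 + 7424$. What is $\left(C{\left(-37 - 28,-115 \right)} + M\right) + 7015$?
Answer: $64788$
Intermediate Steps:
$M = -9507$
$w{\left(p \right)} = 5 + 5 p$
$C{\left(b,J \right)} = \left(-1 + J\right) \left(-5 + 5 J\right)$ ($C{\left(b,J \right)} = \left(-1 + J\right) \left(5 + 5 \left(J - 2\right)\right) = \left(-1 + J\right) \left(5 + 5 \left(-2 + J\right)\right) = \left(-1 + J\right) \left(5 + \left(-10 + 5 J\right)\right) = \left(-1 + J\right) \left(-5 + 5 J\right)$)
$\left(C{\left(-37 - 28,-115 \right)} + M\right) + 7015 = \left(5 \left(-1 - 115\right)^{2} - 9507\right) + 7015 = \left(5 \left(-116\right)^{2} - 9507\right) + 7015 = \left(5 \cdot 13456 - 9507\right) + 7015 = \left(67280 - 9507\right) + 7015 = 57773 + 7015 = 64788$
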